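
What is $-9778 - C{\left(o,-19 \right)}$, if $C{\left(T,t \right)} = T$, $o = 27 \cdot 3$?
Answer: $-9859$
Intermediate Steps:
$o = 81$
$-9778 - C{\left(o,-19 \right)} = -9778 - 81 = -9859$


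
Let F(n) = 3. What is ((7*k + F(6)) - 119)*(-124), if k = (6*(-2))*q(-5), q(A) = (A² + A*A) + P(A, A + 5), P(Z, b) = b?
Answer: 535184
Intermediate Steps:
q(A) = 5 + A + 2*A² (q(A) = (A² + A*A) + (A + 5) = (A² + A²) + (5 + A) = 2*A² + (5 + A) = 5 + A + 2*A²)
k = -600 (k = (6*(-2))*(5 - 5 + 2*(-5)²) = -12*(5 - 5 + 2*25) = -12*(5 - 5 + 50) = -12*50 = -600)
((7*k + F(6)) - 119)*(-124) = ((7*(-600) + 3) - 119)*(-124) = ((-4200 + 3) - 119)*(-124) = (-4197 - 119)*(-124) = -4316*(-124) = 535184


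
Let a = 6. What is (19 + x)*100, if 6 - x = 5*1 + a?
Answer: 1400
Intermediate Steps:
x = -5 (x = 6 - (5*1 + 6) = 6 - (5 + 6) = 6 - 1*11 = 6 - 11 = -5)
(19 + x)*100 = (19 - 5)*100 = 14*100 = 1400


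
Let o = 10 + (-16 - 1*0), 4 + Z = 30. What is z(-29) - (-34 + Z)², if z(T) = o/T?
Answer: -1850/29 ≈ -63.793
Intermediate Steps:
Z = 26 (Z = -4 + 30 = 26)
o = -6 (o = 10 + (-16 + 0) = 10 - 16 = -6)
z(T) = -6/T
z(-29) - (-34 + Z)² = -6/(-29) - (-34 + 26)² = -6*(-1/29) - 1*(-8)² = 6/29 - 1*64 = 6/29 - 64 = -1850/29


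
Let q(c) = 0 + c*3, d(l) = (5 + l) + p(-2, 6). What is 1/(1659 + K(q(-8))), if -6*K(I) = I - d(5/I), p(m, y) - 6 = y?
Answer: 144/239875 ≈ 0.00060031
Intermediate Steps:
p(m, y) = 6 + y
d(l) = 17 + l (d(l) = (5 + l) + (6 + 6) = (5 + l) + 12 = 17 + l)
q(c) = 3*c (q(c) = 0 + 3*c = 3*c)
K(I) = 17/6 - I/6 + 5/(6*I) (K(I) = -(I - (17 + 5/I))/6 = -(I + (-17 - 5/I))/6 = -(-17 + I - 5/I)/6 = 17/6 - I/6 + 5/(6*I))
1/(1659 + K(q(-8))) = 1/(1659 + (5 - (3*(-8))² + 17*(3*(-8)))/(6*((3*(-8))))) = 1/(1659 + (⅙)*(5 - 1*(-24)² + 17*(-24))/(-24)) = 1/(1659 + (⅙)*(-1/24)*(5 - 1*576 - 408)) = 1/(1659 + (⅙)*(-1/24)*(5 - 576 - 408)) = 1/(1659 + (⅙)*(-1/24)*(-979)) = 1/(1659 + 979/144) = 1/(239875/144) = 144/239875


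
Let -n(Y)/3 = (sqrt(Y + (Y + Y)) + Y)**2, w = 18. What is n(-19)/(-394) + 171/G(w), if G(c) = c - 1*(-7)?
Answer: 45087/4925 - 57*I*sqrt(57)/197 ≈ 9.1547 - 2.1845*I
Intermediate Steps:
n(Y) = -3*(Y + sqrt(3)*sqrt(Y))**2 (n(Y) = -3*(sqrt(Y + (Y + Y)) + Y)**2 = -3*(sqrt(Y + 2*Y) + Y)**2 = -3*(sqrt(3*Y) + Y)**2 = -3*(sqrt(3)*sqrt(Y) + Y)**2 = -3*(Y + sqrt(3)*sqrt(Y))**2)
G(c) = 7 + c (G(c) = c + 7 = 7 + c)
n(-19)/(-394) + 171/G(w) = -3*(-19 + sqrt(3)*sqrt(-19))**2/(-394) + 171/(7 + 18) = -3*(-19 + sqrt(3)*(I*sqrt(19)))**2*(-1/394) + 171/25 = -3*(-19 + I*sqrt(57))**2*(-1/394) + 171*(1/25) = 3*(-19 + I*sqrt(57))**2/394 + 171/25 = 171/25 + 3*(-19 + I*sqrt(57))**2/394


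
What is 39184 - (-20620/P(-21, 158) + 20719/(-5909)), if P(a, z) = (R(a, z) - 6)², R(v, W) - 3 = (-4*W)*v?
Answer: 40769746206983555/1040376127149 ≈ 39188.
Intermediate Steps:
R(v, W) = 3 - 4*W*v (R(v, W) = 3 + (-4*W)*v = 3 - 4*W*v)
P(a, z) = (-3 - 4*a*z)² (P(a, z) = ((3 - 4*z*a) - 6)² = ((3 - 4*a*z) - 6)² = (-3 - 4*a*z)²)
39184 - (-20620/P(-21, 158) + 20719/(-5909)) = 39184 - (-20620/(3 + 4*(-21)*158)² + 20719/(-5909)) = 39184 - (-20620/(3 - 13272)² + 20719*(-1/5909)) = 39184 - (-20620/((-13269)²) - 20719/5909) = 39184 - (-20620/176066361 - 20719/5909) = 39184 - 1*(-3648040777139/1040376127149) = 39184 + 3648040777139/1040376127149 = 40769746206983555/1040376127149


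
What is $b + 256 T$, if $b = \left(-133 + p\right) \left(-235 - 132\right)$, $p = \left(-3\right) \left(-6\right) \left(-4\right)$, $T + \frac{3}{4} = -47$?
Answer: $63011$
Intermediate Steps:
$T = - \frac{191}{4}$ ($T = - \frac{3}{4} - 47 = - \frac{191}{4} \approx -47.75$)
$p = -72$ ($p = 18 \left(-4\right) = -72$)
$b = 75235$ ($b = \left(-133 - 72\right) \left(-235 - 132\right) = \left(-205\right) \left(-367\right) = 75235$)
$b + 256 T = 75235 + 256 \left(- \frac{191}{4}\right) = 75235 - 12224 = 63011$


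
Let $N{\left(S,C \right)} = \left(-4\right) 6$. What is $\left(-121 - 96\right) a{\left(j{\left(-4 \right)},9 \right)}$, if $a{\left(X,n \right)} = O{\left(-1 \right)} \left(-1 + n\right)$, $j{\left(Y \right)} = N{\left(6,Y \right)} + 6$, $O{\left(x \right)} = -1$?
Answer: $1736$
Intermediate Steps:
$N{\left(S,C \right)} = -24$
$j{\left(Y \right)} = -18$ ($j{\left(Y \right)} = -24 + 6 = -18$)
$a{\left(X,n \right)} = 1 - n$ ($a{\left(X,n \right)} = - (-1 + n) = 1 - n$)
$\left(-121 - 96\right) a{\left(j{\left(-4 \right)},9 \right)} = \left(-121 - 96\right) \left(1 - 9\right) = - 217 \left(1 - 9\right) = \left(-217\right) \left(-8\right) = 1736$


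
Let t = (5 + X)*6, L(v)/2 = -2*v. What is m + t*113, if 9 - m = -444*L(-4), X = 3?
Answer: 12537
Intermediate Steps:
L(v) = -4*v (L(v) = 2*(-2*v) = -4*v)
t = 48 (t = (5 + 3)*6 = 8*6 = 48)
m = 7113 (m = 9 - (-74)*6*(-4*(-4)) = 9 - (-74)*6*16 = 9 - (-74)*96 = 9 - 1*(-7104) = 9 + 7104 = 7113)
m + t*113 = 7113 + 48*113 = 7113 + 5424 = 12537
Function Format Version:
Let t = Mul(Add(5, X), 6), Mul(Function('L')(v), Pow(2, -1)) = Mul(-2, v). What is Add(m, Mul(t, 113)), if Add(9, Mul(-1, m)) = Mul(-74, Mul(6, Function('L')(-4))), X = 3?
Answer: 12537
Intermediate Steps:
Function('L')(v) = Mul(-4, v) (Function('L')(v) = Mul(2, Mul(-2, v)) = Mul(-4, v))
t = 48 (t = Mul(Add(5, 3), 6) = Mul(8, 6) = 48)
m = 7113 (m = Add(9, Mul(-1, Mul(-74, Mul(6, Mul(-4, -4))))) = Add(9, Mul(-1, Mul(-74, Mul(6, 16)))) = Add(9, Mul(-1, Mul(-74, 96))) = Add(9, Mul(-1, -7104)) = Add(9, 7104) = 7113)
Add(m, Mul(t, 113)) = Add(7113, Mul(48, 113)) = Add(7113, 5424) = 12537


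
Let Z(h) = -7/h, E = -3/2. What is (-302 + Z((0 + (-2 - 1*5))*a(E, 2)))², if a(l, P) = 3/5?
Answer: 811801/9 ≈ 90200.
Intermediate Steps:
E = -3/2 (E = -3*½ = -3/2 ≈ -1.5000)
a(l, P) = ⅗ (a(l, P) = 3*(⅕) = ⅗)
(-302 + Z((0 + (-2 - 1*5))*a(E, 2)))² = (-302 - 7*5/(3*(0 + (-2 - 1*5))))² = (-302 - 7*5/(3*(0 + (-2 - 5))))² = (-302 - 7*5/(3*(0 - 7)))² = (-302 - 7/((-7*⅗)))² = (-302 - 7/(-21/5))² = (-302 - 7*(-5/21))² = (-302 + 5/3)² = (-901/3)² = 811801/9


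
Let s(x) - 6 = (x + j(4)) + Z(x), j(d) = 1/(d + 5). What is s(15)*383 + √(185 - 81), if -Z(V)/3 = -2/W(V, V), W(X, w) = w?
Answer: 370744/45 + 2*√26 ≈ 8249.0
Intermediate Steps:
Z(V) = 6/V (Z(V) = -(-6)/V = 6/V)
j(d) = 1/(5 + d)
s(x) = 55/9 + x + 6/x (s(x) = 6 + ((x + 1/(5 + 4)) + 6/x) = 6 + ((x + 1/9) + 6/x) = 6 + ((x + ⅑) + 6/x) = 6 + ((⅑ + x) + 6/x) = 6 + (⅑ + x + 6/x) = 55/9 + x + 6/x)
s(15)*383 + √(185 - 81) = (55/9 + 15 + 6/15)*383 + √(185 - 81) = (55/9 + 15 + 6*(1/15))*383 + √104 = (55/9 + 15 + ⅖)*383 + 2*√26 = (968/45)*383 + 2*√26 = 370744/45 + 2*√26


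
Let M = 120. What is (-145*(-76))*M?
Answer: 1322400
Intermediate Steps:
(-145*(-76))*M = -145*(-76)*120 = 11020*120 = 1322400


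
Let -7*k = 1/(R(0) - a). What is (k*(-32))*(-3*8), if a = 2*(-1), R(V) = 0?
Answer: -384/7 ≈ -54.857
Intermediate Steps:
a = -2
k = -1/14 (k = -1/(7*(0 - 1*(-2))) = -1/(7*(0 + 2)) = -1/7/2 = -1/7*1/2 = -1/14 ≈ -0.071429)
(k*(-32))*(-3*8) = (-1/14*(-32))*(-3*8) = (16/7)*(-24) = -384/7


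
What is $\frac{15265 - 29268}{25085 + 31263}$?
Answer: $- \frac{14003}{56348} \approx -0.24851$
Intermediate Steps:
$\frac{15265 - 29268}{25085 + 31263} = - \frac{14003}{56348}$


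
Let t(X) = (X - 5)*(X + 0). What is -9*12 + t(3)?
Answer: -114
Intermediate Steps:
t(X) = X*(-5 + X) (t(X) = (-5 + X)*X = X*(-5 + X))
-9*12 + t(3) = -9*12 + 3*(-5 + 3) = -108 + 3*(-2) = -108 - 6 = -114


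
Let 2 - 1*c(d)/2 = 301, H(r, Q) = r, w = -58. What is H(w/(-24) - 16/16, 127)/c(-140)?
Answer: -17/7176 ≈ -0.0023690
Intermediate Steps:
c(d) = -598 (c(d) = 4 - 2*301 = 4 - 602 = -598)
H(w/(-24) - 16/16, 127)/c(-140) = (-58/(-24) - 16/16)/(-598) = (-58*(-1/24) - 16*1/16)*(-1/598) = (29/12 - 1)*(-1/598) = (17/12)*(-1/598) = -17/7176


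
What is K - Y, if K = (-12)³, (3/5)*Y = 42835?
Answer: -219359/3 ≈ -73120.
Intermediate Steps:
Y = 214175/3 (Y = (5/3)*42835 = 214175/3 ≈ 71392.)
K = -1728
K - Y = -1728 - 1*214175/3 = -1728 - 214175/3 = -219359/3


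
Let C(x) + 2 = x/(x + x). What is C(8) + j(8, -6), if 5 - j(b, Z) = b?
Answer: -9/2 ≈ -4.5000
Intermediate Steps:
j(b, Z) = 5 - b
C(x) = -3/2 (C(x) = -2 + x/(x + x) = -2 + x/((2*x)) = -2 + x*(1/(2*x)) = -2 + ½ = -3/2)
C(8) + j(8, -6) = -3/2 + (5 - 1*8) = -3/2 + (5 - 8) = -3/2 - 3 = -9/2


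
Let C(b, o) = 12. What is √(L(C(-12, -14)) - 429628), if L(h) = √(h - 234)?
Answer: √(-429628 + I*√222) ≈ 0.01 + 655.46*I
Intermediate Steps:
L(h) = √(-234 + h)
√(L(C(-12, -14)) - 429628) = √(√(-234 + 12) - 429628) = √(√(-222) - 429628) = √(I*√222 - 429628) = √(-429628 + I*√222)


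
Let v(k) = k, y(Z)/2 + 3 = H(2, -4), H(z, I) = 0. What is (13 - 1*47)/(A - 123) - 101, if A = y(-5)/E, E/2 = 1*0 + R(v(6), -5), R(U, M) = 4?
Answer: -49859/495 ≈ -100.73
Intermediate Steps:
y(Z) = -6 (y(Z) = -6 + 2*0 = -6 + 0 = -6)
E = 8 (E = 2*(1*0 + 4) = 2*(0 + 4) = 2*4 = 8)
A = -¾ (A = -6/8 = -6*⅛ = -¾ ≈ -0.75000)
(13 - 1*47)/(A - 123) - 101 = (13 - 1*47)/(-¾ - 123) - 101 = (13 - 47)/(-495/4) - 101 = -34*(-4/495) - 101 = 136/495 - 101 = -49859/495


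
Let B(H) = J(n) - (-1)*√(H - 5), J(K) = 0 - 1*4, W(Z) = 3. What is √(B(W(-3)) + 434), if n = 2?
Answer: √(430 + I*√2) ≈ 20.736 + 0.0341*I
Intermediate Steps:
J(K) = -4 (J(K) = 0 - 4 = -4)
B(H) = -4 + √(-5 + H) (B(H) = -4 - (-1)*√(H - 5) = -4 - (-1)*√(-5 + H) = -4 + √(-5 + H))
√(B(W(-3)) + 434) = √((-4 + √(-5 + 3)) + 434) = √((-4 + √(-2)) + 434) = √((-4 + I*√2) + 434) = √(430 + I*√2)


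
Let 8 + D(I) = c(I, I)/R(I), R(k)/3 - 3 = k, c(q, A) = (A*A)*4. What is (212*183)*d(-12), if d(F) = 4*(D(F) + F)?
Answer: -6414272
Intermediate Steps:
c(q, A) = 4*A**2 (c(q, A) = A**2*4 = 4*A**2)
R(k) = 9 + 3*k
D(I) = -8 + 4*I**2/(9 + 3*I) (D(I) = -8 + (4*I**2)/(9 + 3*I) = -8 + 4*I**2/(9 + 3*I))
d(F) = 4*F + 16*(-18 + F**2 - 6*F)/(3*(3 + F)) (d(F) = 4*(4*(-18 + F**2 - 6*F)/(3*(3 + F)) + F) = 4*(F + 4*(-18 + F**2 - 6*F)/(3*(3 + F))) = 4*F + 16*(-18 + F**2 - 6*F)/(3*(3 + F)))
(212*183)*d(-12) = (212*183)*(4*(-72 - 15*(-12) + 7*(-12)**2)/(3*(3 - 12))) = 38796*((4/3)*(-72 + 180 + 7*144)/(-9)) = 38796*((4/3)*(-1/9)*(-72 + 180 + 1008)) = 38796*((4/3)*(-1/9)*1116) = 38796*(-496/3) = -6414272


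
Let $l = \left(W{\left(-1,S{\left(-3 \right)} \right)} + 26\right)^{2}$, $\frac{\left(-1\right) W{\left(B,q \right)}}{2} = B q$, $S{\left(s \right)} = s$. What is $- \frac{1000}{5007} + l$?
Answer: $\frac{2001800}{5007} \approx 399.8$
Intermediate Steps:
$W{\left(B,q \right)} = - 2 B q$
$l = 400$ ($l = \left(\left(-2\right) \left(-1\right) \left(-3\right) + 26\right)^{2} = \left(-6 + 26\right)^{2} = 20^{2} = 400$)
$- \frac{1000}{5007} + l = - \frac{1000}{5007} + 400 = \frac{2001800}{5007}$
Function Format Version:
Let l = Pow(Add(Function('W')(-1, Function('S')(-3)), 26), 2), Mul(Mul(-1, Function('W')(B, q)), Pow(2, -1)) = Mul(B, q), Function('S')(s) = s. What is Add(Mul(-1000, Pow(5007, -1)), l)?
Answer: Rational(2001800, 5007) ≈ 399.80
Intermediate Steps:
Function('W')(B, q) = Mul(-2, B, q) (Function('W')(B, q) = Mul(-2, Mul(B, q)) = Mul(-2, B, q))
l = 400 (l = Pow(Add(Mul(-2, -1, -3), 26), 2) = Pow(Add(-6, 26), 2) = Pow(20, 2) = 400)
Add(Mul(-1000, Pow(5007, -1)), l) = Add(Mul(-1000, Pow(5007, -1)), 400) = Add(Mul(-1000, Rational(1, 5007)), 400) = Add(Rational(-1000, 5007), 400) = Rational(2001800, 5007)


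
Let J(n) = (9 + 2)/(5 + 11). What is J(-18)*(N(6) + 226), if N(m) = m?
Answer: 319/2 ≈ 159.50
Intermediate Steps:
J(n) = 11/16
J(-18)*(N(6) + 226) = 11*(6 + 226)/16 = (11/16)*232 = 319/2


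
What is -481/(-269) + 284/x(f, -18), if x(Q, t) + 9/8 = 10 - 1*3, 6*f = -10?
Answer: 633775/12643 ≈ 50.129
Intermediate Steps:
f = -5/3 (f = (⅙)*(-10) = -5/3 ≈ -1.6667)
x(Q, t) = 47/8 (x(Q, t) = -9/8 + (10 - 1*3) = -9/8 + (10 - 3) = -9/8 + 7 = 47/8)
-481/(-269) + 284/x(f, -18) = -481/(-269) + 284/(47/8) = -481*(-1/269) + 284*(8/47) = 481/269 + 2272/47 = 633775/12643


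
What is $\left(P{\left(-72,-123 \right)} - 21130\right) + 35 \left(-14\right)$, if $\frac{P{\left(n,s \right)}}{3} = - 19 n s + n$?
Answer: $-526628$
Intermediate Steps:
$P{\left(n,s \right)} = 3 n - 57 n s$ ($P{\left(n,s \right)} = 3 \left(- 19 n s + n\right) = 3 \left(n - 19 n s\right) = 3 n - 57 n s$)
$\left(P{\left(-72,-123 \right)} - 21130\right) + 35 \left(-14\right) = \left(3 \left(-72\right) \left(1 - -2337\right) - 21130\right) + 35 \left(-14\right) = \left(3 \left(-72\right) \left(1 + 2337\right) - 21130\right) - 490 = \left(3 \left(-72\right) 2338 - 21130\right) - 490 = \left(-505008 - 21130\right) - 490 = -526138 - 490 = -526628$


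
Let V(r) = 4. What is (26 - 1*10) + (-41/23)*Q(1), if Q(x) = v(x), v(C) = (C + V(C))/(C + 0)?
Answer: 163/23 ≈ 7.0870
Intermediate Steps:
v(C) = (4 + C)/C (v(C) = (C + 4)/(C + 0) = (4 + C)/C)
Q(x) = (4 + x)/x
(26 - 1*10) + (-41/23)*Q(1) = (26 - 1*10) + (-41/23)*((4 + 1)/1) = (26 - 10) + (-41*1/23)*(1*5) = 16 - 41/23*5 = 16 - 205/23 = 163/23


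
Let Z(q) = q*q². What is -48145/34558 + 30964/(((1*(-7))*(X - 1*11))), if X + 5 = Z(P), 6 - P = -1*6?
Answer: -205877949/51767884 ≈ -3.9769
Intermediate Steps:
P = 12 (P = 6 - (-1)*6 = 6 - 1*(-6) = 6 + 6 = 12)
Z(q) = q³
X = 1723 (X = -5 + 12³ = -5 + 1728 = 1723)
-48145/34558 + 30964/(((1*(-7))*(X - 1*11))) = -48145/34558 + 30964/(((1*(-7))*(1723 - 1*11))) = -48145*1/34558 + 30964/((-7*(1723 - 11))) = -48145/34558 + 30964/((-7*1712)) = -48145/34558 + 30964/(-11984) = -48145/34558 + 30964*(-1/11984) = -48145/34558 - 7741/2996 = -205877949/51767884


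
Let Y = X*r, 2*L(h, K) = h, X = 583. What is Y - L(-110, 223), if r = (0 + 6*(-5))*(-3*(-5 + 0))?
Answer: -262295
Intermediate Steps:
L(h, K) = h/2
r = -450 (r = (0 - 30)*(-3*(-5)) = -30*15 = -450)
Y = -262350 (Y = 583*(-450) = -262350)
Y - L(-110, 223) = -262350 - (-110)/2 = -262350 - 1*(-55) = -262350 + 55 = -262295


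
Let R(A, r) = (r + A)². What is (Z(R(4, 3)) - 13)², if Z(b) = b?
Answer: 1296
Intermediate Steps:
R(A, r) = (A + r)²
(Z(R(4, 3)) - 13)² = ((4 + 3)² - 13)² = (7² - 13)² = (49 - 13)² = 36² = 1296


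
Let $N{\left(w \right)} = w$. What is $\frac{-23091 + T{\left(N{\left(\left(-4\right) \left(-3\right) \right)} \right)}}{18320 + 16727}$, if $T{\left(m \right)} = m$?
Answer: $- \frac{23079}{35047} \approx -0.65852$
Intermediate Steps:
$\frac{-23091 + T{\left(N{\left(\left(-4\right) \left(-3\right) \right)} \right)}}{18320 + 16727} = \frac{-23091 - -12}{18320 + 16727} = \frac{-23091 + 12}{35047} = \left(-23079\right) \frac{1}{35047} = - \frac{23079}{35047}$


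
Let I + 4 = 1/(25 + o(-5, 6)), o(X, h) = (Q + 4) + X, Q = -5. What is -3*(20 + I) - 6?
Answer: -1029/19 ≈ -54.158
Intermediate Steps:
o(X, h) = -1 + X (o(X, h) = (-5 + 4) + X = -1 + X)
I = -75/19 (I = -4 + 1/(25 + (-1 - 5)) = -4 + 1/(25 - 6) = -4 + 1/19 = -75/19 ≈ -3.9474)
-3*(20 + I) - 6 = -3*(20 - 75/19) - 6 = -3*305/19 - 6 = -915/19 - 6 = -1029/19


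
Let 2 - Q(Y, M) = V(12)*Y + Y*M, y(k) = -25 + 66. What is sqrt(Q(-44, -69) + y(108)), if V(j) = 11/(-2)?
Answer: I*sqrt(3235) ≈ 56.877*I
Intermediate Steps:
y(k) = 41
V(j) = -11/2 (V(j) = 11*(-1/2) = -11/2)
Q(Y, M) = 2 + 11*Y/2 - M*Y (Q(Y, M) = 2 - (-11*Y/2 + Y*M) = 2 - (-11*Y/2 + M*Y) = 2 + (11*Y/2 - M*Y) = 2 + 11*Y/2 - M*Y)
sqrt(Q(-44, -69) + y(108)) = sqrt((2 + (11/2)*(-44) - 1*(-69)*(-44)) + 41) = sqrt((2 - 242 - 3036) + 41) = sqrt(-3276 + 41) = sqrt(-3235) = I*sqrt(3235)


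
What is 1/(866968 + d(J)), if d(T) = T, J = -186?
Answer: 1/866782 ≈ 1.1537e-6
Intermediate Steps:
1/(866968 + d(J)) = 1/(866968 - 186) = 1/866782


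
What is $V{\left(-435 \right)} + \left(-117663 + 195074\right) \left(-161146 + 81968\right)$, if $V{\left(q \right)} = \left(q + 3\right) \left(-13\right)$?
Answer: $-6129242542$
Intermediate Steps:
$V{\left(q \right)} = -39 - 13 q$ ($V{\left(q \right)} = \left(3 + q\right) \left(-13\right) = -39 - 13 q$)
$V{\left(-435 \right)} + \left(-117663 + 195074\right) \left(-161146 + 81968\right) = \left(-39 - -5655\right) + \left(-117663 + 195074\right) \left(-161146 + 81968\right) = \left(-39 + 5655\right) + 77411 \left(-79178\right) = 5616 - 6129248158 = -6129242542$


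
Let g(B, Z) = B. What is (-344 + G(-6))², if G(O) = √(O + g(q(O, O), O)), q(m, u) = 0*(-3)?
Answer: (344 - I*√6)² ≈ 1.1833e+5 - 1685.0*I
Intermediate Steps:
q(m, u) = 0
G(O) = √O (G(O) = √(O + 0) = √O)
(-344 + G(-6))² = (-344 + √(-6))² = (-344 + I*√6)²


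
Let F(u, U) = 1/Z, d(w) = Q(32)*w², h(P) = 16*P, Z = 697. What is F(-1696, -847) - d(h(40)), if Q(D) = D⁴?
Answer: -299359220531199/697 ≈ -4.2950e+11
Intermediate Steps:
d(w) = 1048576*w² (d(w) = 32⁴*w² = 1048576*w²)
F(u, U) = 1/697
F(-1696, -847) - d(h(40)) = 1/697 - 1048576*(16*40)² = 1/697 - 1048576*640² = 1/697 - 1048576*409600 = 1/697 - 1*429496729600 = 1/697 - 429496729600 = -299359220531199/697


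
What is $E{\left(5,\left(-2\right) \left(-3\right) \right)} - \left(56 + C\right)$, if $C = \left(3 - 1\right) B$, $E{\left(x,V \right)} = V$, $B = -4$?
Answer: $-42$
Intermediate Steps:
$C = -8$ ($C = \left(3 - 1\right) \left(-4\right) = 2 \left(-4\right) = -8$)
$E{\left(5,\left(-2\right) \left(-3\right) \right)} - \left(56 + C\right) = \left(-2\right) \left(-3\right) - 48 = 6 + \left(-56 + 8\right) = 6 - 48 = -42$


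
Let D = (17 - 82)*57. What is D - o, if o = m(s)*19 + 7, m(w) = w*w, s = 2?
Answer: -3788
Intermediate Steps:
m(w) = w²
o = 83 (o = 2²*19 + 7 = 4*19 + 7 = 76 + 7 = 83)
D = -3705 (D = -65*57 = -3705)
D - o = -3705 - 1*83 = -3705 - 83 = -3788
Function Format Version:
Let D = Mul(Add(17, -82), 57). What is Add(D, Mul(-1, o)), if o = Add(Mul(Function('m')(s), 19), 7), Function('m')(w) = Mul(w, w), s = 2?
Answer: -3788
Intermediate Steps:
Function('m')(w) = Pow(w, 2)
o = 83 (o = Add(Mul(Pow(2, 2), 19), 7) = Add(Mul(4, 19), 7) = Add(76, 7) = 83)
D = -3705 (D = Mul(-65, 57) = -3705)
Add(D, Mul(-1, o)) = Add(-3705, Mul(-1, 83)) = Add(-3705, -83) = -3788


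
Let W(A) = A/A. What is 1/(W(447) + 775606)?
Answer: 1/775607 ≈ 1.2893e-6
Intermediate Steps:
W(A) = 1
1/(W(447) + 775606) = 1/(1 + 775606) = 1/775607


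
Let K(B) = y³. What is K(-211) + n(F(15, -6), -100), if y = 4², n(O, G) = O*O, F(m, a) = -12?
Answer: 4240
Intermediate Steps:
n(O, G) = O²
y = 16
K(B) = 4096 (K(B) = 16³ = 4096)
K(-211) + n(F(15, -6), -100) = 4096 + (-12)² = 4096 + 144 = 4240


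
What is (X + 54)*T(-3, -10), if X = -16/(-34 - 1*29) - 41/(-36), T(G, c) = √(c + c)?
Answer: 1551*I*√5/14 ≈ 247.72*I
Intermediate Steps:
T(G, c) = √2*√c (T(G, c) = √(2*c) = √2*√c)
X = 39/28 (X = -16/(-34 - 29) - 41*(-1/36) = -16/(-63) + 41/36 = -16*(-1/63) + 41/36 = 16/63 + 41/36 = 39/28 ≈ 1.3929)
(X + 54)*T(-3, -10) = (39/28 + 54)*(√2*√(-10)) = 1551*(√2*(I*√10))/28 = 1551*(2*I*√5)/28 = 1551*I*√5/14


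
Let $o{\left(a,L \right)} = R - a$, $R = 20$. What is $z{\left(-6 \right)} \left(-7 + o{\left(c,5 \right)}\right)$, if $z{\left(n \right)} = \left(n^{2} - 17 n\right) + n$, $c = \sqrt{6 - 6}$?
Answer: $1716$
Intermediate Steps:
$c = 0$ ($c = \sqrt{0} = 0$)
$o{\left(a,L \right)} = 20 - a$
$z{\left(n \right)} = n^{2} - 16 n$
$z{\left(-6 \right)} \left(-7 + o{\left(c,5 \right)}\right) = - 6 \left(-16 - 6\right) \left(-7 + \left(20 - 0\right)\right) = \left(-6\right) \left(-22\right) \left(-7 + \left(20 + 0\right)\right) = 132 \left(-7 + 20\right) = 132 \cdot 13 = 1716$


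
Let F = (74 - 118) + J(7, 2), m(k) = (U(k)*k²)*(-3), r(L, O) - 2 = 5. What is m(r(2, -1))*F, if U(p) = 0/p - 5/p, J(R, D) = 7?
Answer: -3885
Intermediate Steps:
U(p) = -5/p (U(p) = 0 - 5/p = -5/p)
r(L, O) = 7 (r(L, O) = 2 + 5 = 7)
m(k) = 15*k (m(k) = ((-5/k)*k²)*(-3) = -5*k*(-3) = 15*k)
F = -37 (F = (74 - 118) + 7 = -44 + 7 = -37)
m(r(2, -1))*F = (15*7)*(-37) = 105*(-37) = -3885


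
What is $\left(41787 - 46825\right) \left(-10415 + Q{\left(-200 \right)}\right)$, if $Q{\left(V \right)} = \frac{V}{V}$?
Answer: $52465732$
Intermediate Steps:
$Q{\left(V \right)} = 1$
$\left(41787 - 46825\right) \left(-10415 + Q{\left(-200 \right)}\right) = \left(41787 - 46825\right) \left(-10415 + 1\right) = \left(-5038\right) \left(-10414\right) = 52465732$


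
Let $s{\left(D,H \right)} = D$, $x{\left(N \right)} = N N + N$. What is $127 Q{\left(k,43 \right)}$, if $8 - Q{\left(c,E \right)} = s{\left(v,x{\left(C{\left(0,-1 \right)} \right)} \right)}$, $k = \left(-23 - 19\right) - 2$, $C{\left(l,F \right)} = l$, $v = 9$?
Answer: $-127$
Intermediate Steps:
$x{\left(N \right)} = N + N^{2}$ ($x{\left(N \right)} = N^{2} + N = N + N^{2}$)
$k = -44$ ($k = -42 - 2 = -44$)
$Q{\left(c,E \right)} = -1$ ($Q{\left(c,E \right)} = 8 - 9 = -1$)
$127 Q{\left(k,43 \right)} = 127 \left(-1\right) = -127$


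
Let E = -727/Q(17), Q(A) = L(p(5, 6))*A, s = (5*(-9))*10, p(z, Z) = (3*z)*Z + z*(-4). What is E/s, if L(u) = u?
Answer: 727/535500 ≈ 0.0013576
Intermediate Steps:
p(z, Z) = -4*z + 3*Z*z (p(z, Z) = 3*Z*z - 4*z = -4*z + 3*Z*z)
s = -450 (s = -45*10 = -450)
Q(A) = 70*A (Q(A) = (5*(-4 + 3*6))*A = (5*(-4 + 18))*A = (5*14)*A = 70*A)
E = -727/1190 (E = -727/(70*17) = -727/1190 ≈ -0.61092)
E/s = -727/1190/(-450) = -727/1190*(-1/450) = 727/535500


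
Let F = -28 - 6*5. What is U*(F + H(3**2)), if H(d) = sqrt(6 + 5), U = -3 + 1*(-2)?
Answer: 290 - 5*sqrt(11) ≈ 273.42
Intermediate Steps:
U = -5 (U = -3 - 2 = -5)
F = -58 (F = -28 - 30 = -58)
H(d) = sqrt(11)
U*(F + H(3**2)) = -5*(-58 + sqrt(11)) = 290 - 5*sqrt(11)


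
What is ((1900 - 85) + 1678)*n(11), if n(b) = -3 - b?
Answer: -48902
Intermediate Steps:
((1900 - 85) + 1678)*n(11) = ((1900 - 85) + 1678)*(-3 - 1*11) = (1815 + 1678)*(-3 - 11) = 3493*(-14) = -48902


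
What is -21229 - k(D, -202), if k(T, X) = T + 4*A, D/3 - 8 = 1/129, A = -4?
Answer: -913192/43 ≈ -21237.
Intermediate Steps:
D = 1033/43 (D = 24 + 3/129 = 24 + 3*(1/129) = 24 + 1/43 = 1033/43 ≈ 24.023)
k(T, X) = -16 + T (k(T, X) = T + 4*(-4) = T - 16 = -16 + T)
-21229 - k(D, -202) = -21229 - (-16 + 1033/43) = -21229 - 1*345/43 = -21229 - 345/43 = -913192/43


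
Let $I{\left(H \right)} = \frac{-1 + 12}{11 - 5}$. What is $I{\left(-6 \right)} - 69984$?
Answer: $- \frac{419893}{6} \approx -69982.0$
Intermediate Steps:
$I{\left(H \right)} = \frac{11}{6}$
$I{\left(-6 \right)} - 69984 = \frac{11}{6} - 69984 = - \frac{419893}{6}$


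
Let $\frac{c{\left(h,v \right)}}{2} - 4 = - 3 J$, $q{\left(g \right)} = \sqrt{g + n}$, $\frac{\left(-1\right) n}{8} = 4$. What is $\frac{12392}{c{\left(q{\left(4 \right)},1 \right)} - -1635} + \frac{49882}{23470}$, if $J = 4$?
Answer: $\frac{185799599}{18998965} \approx 9.7795$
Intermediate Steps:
$n = -32$ ($n = \left(-8\right) 4 = -32$)
$q{\left(g \right)} = \sqrt{-32 + g}$ ($q{\left(g \right)} = \sqrt{g - 32} = \sqrt{-32 + g}$)
$c{\left(h,v \right)} = -16$ ($c{\left(h,v \right)} = 8 + 2 \left(\left(-3\right) 4\right) = 8 + 2 \left(-12\right) = 8 - 24 = -16$)
$\frac{12392}{c{\left(q{\left(4 \right)},1 \right)} - -1635} + \frac{49882}{23470} = \frac{12392}{-16 - -1635} + \frac{49882}{23470} = \frac{12392}{-16 + 1635} + 49882 \cdot \frac{1}{23470} = \frac{12392}{1619} + \frac{24941}{11735} = \frac{185799599}{18998965}$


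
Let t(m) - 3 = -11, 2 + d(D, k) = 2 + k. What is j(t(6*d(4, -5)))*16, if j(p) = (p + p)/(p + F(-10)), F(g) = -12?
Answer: 64/5 ≈ 12.800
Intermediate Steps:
d(D, k) = k (d(D, k) = -2 + (2 + k) = k)
t(m) = -8 (t(m) = 3 - 11 = -8)
j(p) = 2*p/(-12 + p) (j(p) = (p + p)/(p - 12) = (2*p)/(-12 + p) = 2*p/(-12 + p))
j(t(6*d(4, -5)))*16 = (2*(-8)/(-12 - 8))*16 = (2*(-8)/(-20))*16 = (2*(-8)*(-1/20))*16 = (4/5)*16 = 64/5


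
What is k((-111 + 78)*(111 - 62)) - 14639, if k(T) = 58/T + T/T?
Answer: -23669704/1617 ≈ -14638.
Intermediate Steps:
k(T) = 1 + 58/T (k(T) = 58/T + 1 = 1 + 58/T)
k((-111 + 78)*(111 - 62)) - 14639 = (58 + (-111 + 78)*(111 - 62))/(((-111 + 78)*(111 - 62))) - 14639 = (58 - 33*49)/((-33*49)) - 14639 = (58 - 1617)/(-1617) - 14639 = -1/1617*(-1559) - 14639 = 1559/1617 - 14639 = -23669704/1617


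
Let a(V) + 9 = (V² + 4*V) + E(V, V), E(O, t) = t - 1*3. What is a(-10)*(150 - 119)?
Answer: 1178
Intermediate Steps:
E(O, t) = -3 + t (E(O, t) = t - 3 = -3 + t)
a(V) = -12 + V² + 5*V (a(V) = -9 + ((V² + 4*V) + (-3 + V)) = -9 + (-3 + V² + 5*V) = -12 + V² + 5*V)
a(-10)*(150 - 119) = (-12 + (-10)² + 5*(-10))*(150 - 119) = (-12 + 100 - 50)*31 = 38*31 = 1178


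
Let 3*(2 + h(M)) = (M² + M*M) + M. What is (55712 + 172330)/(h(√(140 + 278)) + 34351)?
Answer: 23689687086/3597225757 - 228042*√418/3597225757 ≈ 6.5842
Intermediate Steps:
h(M) = -2 + M/3 + 2*M²/3 (h(M) = -2 + ((M² + M*M) + M)/3 = -2 + ((M² + M²) + M)/3 = -2 + (2*M² + M)/3 = -2 + (M + 2*M²)/3 = -2 + (M/3 + 2*M²/3) = -2 + M/3 + 2*M²/3)
(55712 + 172330)/(h(√(140 + 278)) + 34351) = (55712 + 172330)/((-2 + √(140 + 278)/3 + 2*(√(140 + 278))²/3) + 34351) = 228042/((-2 + √418/3 + 2*(√418)²/3) + 34351) = 228042/((-2 + √418/3 + (⅔)*418) + 34351) = 228042/((-2 + √418/3 + 836/3) + 34351) = 228042/((830/3 + √418/3) + 34351) = 228042/(103883/3 + √418/3)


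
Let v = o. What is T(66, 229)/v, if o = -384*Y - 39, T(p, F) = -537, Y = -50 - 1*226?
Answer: -179/35315 ≈ -0.0050687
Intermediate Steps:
Y = -276 (Y = -50 - 226 = -276)
o = 105945 (o = -384*(-276) - 39 = 105984 - 39 = 105945)
v = 105945
T(66, 229)/v = -537/105945 = -537*1/105945 = -179/35315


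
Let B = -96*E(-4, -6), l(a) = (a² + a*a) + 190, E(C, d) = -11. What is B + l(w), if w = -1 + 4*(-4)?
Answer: 1824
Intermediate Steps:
w = -17 (w = -1 - 16 = -17)
l(a) = 190 + 2*a² (l(a) = (a² + a²) + 190 = 2*a² + 190 = 190 + 2*a²)
B = 1056 (B = -96*(-11) = 1056)
B + l(w) = 1056 + (190 + 2*(-17)²) = 1056 + (190 + 2*289) = 1056 + (190 + 578) = 1056 + 768 = 1824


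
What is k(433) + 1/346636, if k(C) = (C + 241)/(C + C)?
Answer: 116816765/150093388 ≈ 0.77829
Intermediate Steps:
k(C) = (241 + C)/(2*C) (k(C) = (241 + C)/((2*C)) = (241 + C)*(1/(2*C)) = (241 + C)/(2*C))
k(433) + 1/346636 = (½)*(241 + 433)/433 + 1/346636 = (½)*(1/433)*674 + 1/346636 = 337/433 + 1/346636 = 116816765/150093388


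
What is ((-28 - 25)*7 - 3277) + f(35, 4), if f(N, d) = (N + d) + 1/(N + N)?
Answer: -252629/70 ≈ -3609.0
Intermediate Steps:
f(N, d) = N + d + 1/(2*N) (f(N, d) = (N + d) + 1/(2*N) = N + d + 1/(2*N))
((-28 - 25)*7 - 3277) + f(35, 4) = ((-28 - 25)*7 - 3277) + (35 + 4 + (½)/35) = (-53*7 - 3277) + (35 + 4 + (½)*(1/35)) = (-371 - 3277) + (35 + 4 + 1/70) = -3648 + 2731/70 = -252629/70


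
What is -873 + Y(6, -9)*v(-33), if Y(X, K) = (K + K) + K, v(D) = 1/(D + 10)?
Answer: -20052/23 ≈ -871.83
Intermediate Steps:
v(D) = 1/(10 + D)
Y(X, K) = 3*K (Y(X, K) = 2*K + K = 3*K)
-873 + Y(6, -9)*v(-33) = -873 + (3*(-9))/(10 - 33) = -873 - 27/(-23) = -873 - 27*(-1/23) = -873 + 27/23 = -20052/23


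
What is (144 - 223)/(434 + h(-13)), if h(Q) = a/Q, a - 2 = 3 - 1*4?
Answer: -1027/5641 ≈ -0.18206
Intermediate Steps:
a = 1 (a = 2 + (3 - 1*4) = 2 + (3 - 4) = 2 - 1 = 1)
h(Q) = 1/Q
(144 - 223)/(434 + h(-13)) = (144 - 223)/(434 + 1/(-13)) = -79/(434 - 1/13) = -79/5641/13 = -79*13/5641 = -1027/5641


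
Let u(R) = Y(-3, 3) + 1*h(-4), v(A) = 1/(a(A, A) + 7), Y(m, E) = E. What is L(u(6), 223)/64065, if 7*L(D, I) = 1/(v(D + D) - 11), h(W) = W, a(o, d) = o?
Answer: -1/4843314 ≈ -2.0647e-7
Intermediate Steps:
v(A) = 1/(7 + A) (v(A) = 1/(A + 7) = 1/(7 + A))
u(R) = -1 (u(R) = 3 + 1*(-4) = 3 - 4 = -1)
L(D, I) = 1/(7*(-11 + 1/(7 + 2*D))) (L(D, I) = 1/(7*(1/(7 + (D + D)) - 11)) = 1/(7*(1/(7 + 2*D) - 11)) = 1/(7*(-11 + 1/(7 + 2*D))))
L(u(6), 223)/64065 = ((-7 - 2*(-1))/(14*(38 + 11*(-1))))/64065 = ((-7 + 2)/(14*(38 - 11)))*(1/64065) = ((1/14)*(-5)/27)*(1/64065) = ((1/14)*(1/27)*(-5))*(1/64065) = -5/378*1/64065 = -1/4843314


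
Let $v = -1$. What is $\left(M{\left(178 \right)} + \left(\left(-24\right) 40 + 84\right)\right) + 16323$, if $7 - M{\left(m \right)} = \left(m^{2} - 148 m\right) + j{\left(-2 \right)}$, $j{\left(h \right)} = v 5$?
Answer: $10119$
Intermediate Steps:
$j{\left(h \right)} = -5$ ($j{\left(h \right)} = \left(-1\right) 5 = -5$)
$M{\left(m \right)} = 12 - m^{2} + 148 m$ ($M{\left(m \right)} = 7 - \left(\left(m^{2} - 148 m\right) - 5\right) = 7 - \left(-5 + m^{2} - 148 m\right) = 7 + \left(5 - m^{2} + 148 m\right) = 12 - m^{2} + 148 m$)
$\left(M{\left(178 \right)} + \left(\left(-24\right) 40 + 84\right)\right) + 16323 = \left(\left(12 - 178^{2} + 148 \cdot 178\right) + \left(\left(-24\right) 40 + 84\right)\right) + 16323 = \left(\left(12 - 31684 + 26344\right) + \left(-960 + 84\right)\right) + 16323 = \left(\left(12 - 31684 + 26344\right) - 876\right) + 16323 = \left(-5328 - 876\right) + 16323 = -6204 + 16323 = 10119$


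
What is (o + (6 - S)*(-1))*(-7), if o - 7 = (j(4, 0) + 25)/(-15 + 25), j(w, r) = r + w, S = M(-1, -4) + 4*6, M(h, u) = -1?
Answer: -1883/10 ≈ -188.30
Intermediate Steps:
S = 23 (S = -1 + 4*6 = -1 + 24 = 23)
o = 99/10 (o = 7 + ((0 + 4) + 25)/(-15 + 25) = 7 + (4 + 25)/10 = 7 + 29*(1/10) = 7 + 29/10 = 99/10 ≈ 9.9000)
(o + (6 - S)*(-1))*(-7) = (99/10 + (6 - 1*23)*(-1))*(-7) = (99/10 + (6 - 23)*(-1))*(-7) = (99/10 - 17*(-1))*(-7) = (99/10 + 17)*(-7) = (269/10)*(-7) = -1883/10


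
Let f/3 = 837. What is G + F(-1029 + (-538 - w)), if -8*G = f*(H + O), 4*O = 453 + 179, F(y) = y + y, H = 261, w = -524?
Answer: -1068797/8 ≈ -1.3360e+5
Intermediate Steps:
f = 2511 (f = 3*837 = 2511)
F(y) = 2*y
O = 158 (O = (453 + 179)/4 = (¼)*632 = 158)
G = -1052109/8 (G = -2511*(261 + 158)/8 = -2511*419/8 = -⅛*1052109 = -1052109/8 ≈ -1.3151e+5)
G + F(-1029 + (-538 - w)) = -1052109/8 + 2*(-1029 + (-538 - 1*(-524))) = -1052109/8 + 2*(-1029 + (-538 + 524)) = -1052109/8 + 2*(-1029 - 14) = -1052109/8 + 2*(-1043) = -1052109/8 - 2086 = -1068797/8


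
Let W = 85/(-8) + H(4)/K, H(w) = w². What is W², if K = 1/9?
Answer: 1138489/64 ≈ 17789.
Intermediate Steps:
K = ⅑ ≈ 0.11111
W = 1067/8 (W = 85/(-8) + 4²/(⅑) = 85*(-⅛) + 16*9 = -85/8 + 144 = 1067/8 ≈ 133.38)
W² = (1067/8)² = 1138489/64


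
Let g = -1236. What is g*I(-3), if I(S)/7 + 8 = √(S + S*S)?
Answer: 69216 - 8652*√6 ≈ 48023.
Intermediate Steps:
I(S) = -56 + 7*√(S + S²) (I(S) = -56 + 7*√(S + S*S) = -56 + 7*√(S + S²))
g*I(-3) = -1236*(-56 + 7*√(-3*(1 - 3))) = -1236*(-56 + 7*√(-3*(-2))) = -1236*(-56 + 7*√6) = 69216 - 8652*√6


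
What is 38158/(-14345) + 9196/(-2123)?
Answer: -19356914/2768585 ≈ -6.9916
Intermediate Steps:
38158/(-14345) + 9196/(-2123) = 38158*(-1/14345) + 9196*(-1/2123) = -38158/14345 - 836/193 = -19356914/2768585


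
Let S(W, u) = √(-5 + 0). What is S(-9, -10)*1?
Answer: I*√5 ≈ 2.2361*I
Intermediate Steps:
S(W, u) = I*√5 (S(W, u) = √(-5) = I*√5)
S(-9, -10)*1 = (I*√5)*1 = I*√5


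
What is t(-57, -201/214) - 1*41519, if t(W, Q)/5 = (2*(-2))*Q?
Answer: -4440523/107 ≈ -41500.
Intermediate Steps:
t(W, Q) = -20*Q (t(W, Q) = 5*((2*(-2))*Q) = 5*(-4*Q) = -20*Q)
t(-57, -201/214) - 1*41519 = -(-4020)/214 - 1*41519 = -(-4020)/214 - 41519 = -20*(-201/214) - 41519 = 2010/107 - 41519 = -4440523/107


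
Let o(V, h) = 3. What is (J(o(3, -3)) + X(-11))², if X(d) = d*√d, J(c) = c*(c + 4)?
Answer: (21 - 11*I*√11)² ≈ -890.0 - 1532.3*I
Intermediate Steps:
J(c) = c*(4 + c)
X(d) = d^(3/2)
(J(o(3, -3)) + X(-11))² = (3*(4 + 3) + (-11)^(3/2))² = (3*7 - 11*I*√11)² = (21 - 11*I*√11)²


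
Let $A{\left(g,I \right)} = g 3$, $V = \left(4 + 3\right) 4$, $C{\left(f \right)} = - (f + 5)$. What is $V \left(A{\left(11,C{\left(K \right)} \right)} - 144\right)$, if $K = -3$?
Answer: $-3108$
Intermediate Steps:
$C{\left(f \right)} = -5 - f$ ($C{\left(f \right)} = - (5 + f) = -5 - f$)
$V = 28$ ($V = 7 \cdot 4 = 28$)
$A{\left(g,I \right)} = 3 g$
$V \left(A{\left(11,C{\left(K \right)} \right)} - 144\right) = 28 \left(3 \cdot 11 - 144\right) = 28 \left(33 - 144\right) = 28 \left(-111\right) = -3108$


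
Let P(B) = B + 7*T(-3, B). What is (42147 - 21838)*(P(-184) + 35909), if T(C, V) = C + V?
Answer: 698954544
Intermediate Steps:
P(B) = -21 + 8*B (P(B) = B + 7*(-3 + B) = B + (-21 + 7*B) = -21 + 8*B)
(42147 - 21838)*(P(-184) + 35909) = (42147 - 21838)*((-21 + 8*(-184)) + 35909) = 20309*((-21 - 1472) + 35909) = 20309*(-1493 + 35909) = 20309*34416 = 698954544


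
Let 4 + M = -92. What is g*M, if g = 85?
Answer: -8160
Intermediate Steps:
M = -96 (M = -4 - 92 = -96)
g*M = 85*(-96) = -8160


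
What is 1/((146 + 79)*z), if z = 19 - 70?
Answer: -1/11475 ≈ -8.7146e-5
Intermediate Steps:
z = -51
1/((146 + 79)*z) = 1/((146 + 79)*(-51)) = 1/(225*(-51)) = 1/(-11475) = -1/11475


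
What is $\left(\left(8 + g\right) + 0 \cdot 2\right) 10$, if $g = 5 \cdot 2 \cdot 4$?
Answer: $480$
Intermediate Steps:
$g = 40$ ($g = 10 \cdot 4 = 40$)
$\left(\left(8 + g\right) + 0 \cdot 2\right) 10 = \left(\left(8 + 40\right) + 0 \cdot 2\right) 10 = \left(48 + 0\right) 10 = 48 \cdot 10 = 480$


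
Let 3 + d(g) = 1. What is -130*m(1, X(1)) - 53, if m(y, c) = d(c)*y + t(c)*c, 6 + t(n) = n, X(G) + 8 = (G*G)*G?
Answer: -11623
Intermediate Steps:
X(G) = -8 + G³ (X(G) = -8 + (G*G)*G = -8 + G²*G = -8 + G³)
d(g) = -2 (d(g) = -3 + 1 = -2)
t(n) = -6 + n
m(y, c) = -2*y + c*(-6 + c) (m(y, c) = -2*y + (-6 + c)*c = -2*y + c*(-6 + c))
-130*m(1, X(1)) - 53 = -130*(-2*1 + (-8 + 1³)*(-6 + (-8 + 1³))) - 53 = -130*(-2 + (-8 + 1)*(-6 + (-8 + 1))) - 53 = -130*(-2 - 7*(-6 - 7)) - 53 = -130*(-2 - 7*(-13)) - 53 = -130*(-2 + 91) - 53 = -130*89 - 53 = -11570 - 53 = -11623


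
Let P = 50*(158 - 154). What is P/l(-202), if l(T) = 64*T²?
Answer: 25/326432 ≈ 7.6586e-5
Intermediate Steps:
P = 200 (P = 50*4 = 200)
P/l(-202) = 200/((64*(-202)²)) = 200/((64*40804)) = 200/2611456 = 200*(1/2611456) = 25/326432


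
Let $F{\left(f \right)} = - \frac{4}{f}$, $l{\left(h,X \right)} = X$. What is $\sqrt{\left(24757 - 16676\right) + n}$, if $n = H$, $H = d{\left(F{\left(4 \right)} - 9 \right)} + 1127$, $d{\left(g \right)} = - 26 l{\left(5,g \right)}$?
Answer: $6 \sqrt{263} \approx 97.304$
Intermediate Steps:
$d{\left(g \right)} = - 26 g$
$H = 1387$ ($H = - 26 \left(- \frac{4}{4} - 9\right) + 1127 = - 26 \left(\left(-4\right) \frac{1}{4} - 9\right) + 1127 = - 26 \left(-1 - 9\right) + 1127 = \left(-26\right) \left(-10\right) + 1127 = 260 + 1127 = 1387$)
$n = 1387$
$\sqrt{\left(24757 - 16676\right) + n} = \sqrt{\left(24757 - 16676\right) + 1387} = \sqrt{8081 + 1387} = \sqrt{9468} = 6 \sqrt{263}$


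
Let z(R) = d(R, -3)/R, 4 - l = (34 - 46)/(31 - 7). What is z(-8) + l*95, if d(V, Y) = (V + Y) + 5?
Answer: 1713/4 ≈ 428.25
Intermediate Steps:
l = 9/2 (l = 4 - (34 - 46)/(31 - 7) = 4 - (-12)/24 = 4 - 1*(-1/2) = 4 + 1/2 = 9/2 ≈ 4.5000)
d(V, Y) = 5 + V + Y
z(R) = (2 + R)/R (z(R) = (5 + R - 3)/R = (2 + R)/R)
z(-8) + l*95 = (2 - 8)/(-8) + (9/2)*95 = -1/8*(-6) + 855/2 = 3/4 + 855/2 = 1713/4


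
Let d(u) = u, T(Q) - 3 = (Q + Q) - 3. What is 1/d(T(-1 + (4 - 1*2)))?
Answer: 1/2 ≈ 0.50000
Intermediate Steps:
T(Q) = 2*Q (T(Q) = 3 + ((Q + Q) - 3) = 3 + (2*Q - 3) = 3 + (-3 + 2*Q) = 2*Q)
1/d(T(-1 + (4 - 1*2))) = 1/(2*(-1 + (4 - 1*2))) = 1/(2*(-1 + (4 - 2))) = 1/(2*(-1 + 2)) = 1/(2*1) = 1/2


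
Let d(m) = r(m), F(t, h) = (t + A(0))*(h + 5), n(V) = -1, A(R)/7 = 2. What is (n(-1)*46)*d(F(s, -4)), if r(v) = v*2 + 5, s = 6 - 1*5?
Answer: -1610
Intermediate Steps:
A(R) = 14 (A(R) = 7*2 = 14)
s = 1 (s = 6 - 5 = 1)
F(t, h) = (5 + h)*(14 + t) (F(t, h) = (t + 14)*(h + 5) = (14 + t)*(5 + h) = (5 + h)*(14 + t))
r(v) = 5 + 2*v (r(v) = 2*v + 5 = 5 + 2*v)
d(m) = 5 + 2*m
(n(-1)*46)*d(F(s, -4)) = (-1*46)*(5 + 2*(70 + 5*1 + 14*(-4) - 4*1)) = -46*(5 + 2*(70 + 5 - 56 - 4)) = -46*(5 + 2*15) = -46*(5 + 30) = -46*35 = -1610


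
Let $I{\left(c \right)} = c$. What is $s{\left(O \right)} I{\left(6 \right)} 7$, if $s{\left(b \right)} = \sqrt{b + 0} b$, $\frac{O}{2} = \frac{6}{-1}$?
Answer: $- 1008 i \sqrt{3} \approx - 1745.9 i$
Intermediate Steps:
$O = -12$ ($O = 2 \frac{6}{-1} = 2 \cdot 6 \left(-1\right) = 2 \left(-6\right) = -12$)
$s{\left(b \right)} = b^{\frac{3}{2}}$ ($s{\left(b \right)} = \sqrt{b} b = b^{\frac{3}{2}}$)
$s{\left(O \right)} I{\left(6 \right)} 7 = \left(-12\right)^{\frac{3}{2}} \cdot 6 \cdot 7 = - 24 i \sqrt{3} \cdot 6 \cdot 7 = - 144 i \sqrt{3} \cdot 7 = - 1008 i \sqrt{3}$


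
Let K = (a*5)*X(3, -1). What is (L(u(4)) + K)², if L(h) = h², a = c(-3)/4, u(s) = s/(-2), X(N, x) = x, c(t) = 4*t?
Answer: 361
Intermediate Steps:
u(s) = -s/2 (u(s) = s*(-½) = -s/2)
a = -3 (a = (4*(-3))/4 = -12*¼ = -3)
K = 15 (K = -3*5*(-1) = -15*(-1) = 15)
(L(u(4)) + K)² = ((-½*4)² + 15)² = ((-2)² + 15)² = (4 + 15)² = 19² = 361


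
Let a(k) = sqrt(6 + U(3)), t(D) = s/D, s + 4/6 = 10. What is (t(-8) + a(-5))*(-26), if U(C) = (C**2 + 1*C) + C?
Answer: 91/3 - 26*sqrt(21) ≈ -88.814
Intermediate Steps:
s = 28/3 (s = -2/3 + 10 = 28/3 ≈ 9.3333)
U(C) = C**2 + 2*C (U(C) = (C**2 + C) + C = (C + C**2) + C = C**2 + 2*C)
t(D) = 28/(3*D)
a(k) = sqrt(21) (a(k) = sqrt(6 + 3*(2 + 3)) = sqrt(6 + 3*5) = sqrt(6 + 15) = sqrt(21))
(t(-8) + a(-5))*(-26) = ((28/3)/(-8) + sqrt(21))*(-26) = ((28/3)*(-1/8) + sqrt(21))*(-26) = (-7/6 + sqrt(21))*(-26) = 91/3 - 26*sqrt(21)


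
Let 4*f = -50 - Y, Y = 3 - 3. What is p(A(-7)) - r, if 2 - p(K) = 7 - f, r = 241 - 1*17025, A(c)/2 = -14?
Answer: 33533/2 ≈ 16767.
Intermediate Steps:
Y = 0
A(c) = -28 (A(c) = 2*(-14) = -28)
f = -25/2 (f = (-50 - 1*0)/4 = (-50 + 0)/4 = (1/4)*(-50) = -25/2 ≈ -12.500)
r = -16784 (r = 241 - 17025 = -16784)
p(K) = -35/2 (p(K) = 2 - (7 - 1*(-25/2)) = 2 - (7 + 25/2) = 2 - 1*39/2 = 2 - 39/2 = -35/2)
p(A(-7)) - r = -35/2 - 1*(-16784) = -35/2 + 16784 = 33533/2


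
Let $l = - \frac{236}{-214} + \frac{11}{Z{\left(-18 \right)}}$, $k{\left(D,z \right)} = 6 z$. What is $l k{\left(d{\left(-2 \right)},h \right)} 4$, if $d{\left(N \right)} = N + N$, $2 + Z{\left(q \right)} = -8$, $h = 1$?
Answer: $\frac{36}{535} \approx 0.06729$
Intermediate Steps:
$Z{\left(q \right)} = -10$ ($Z{\left(q \right)} = -2 - 8 = -10$)
$d{\left(N \right)} = 2 N$
$l = \frac{3}{1070}$ ($l = - \frac{236}{-214} + \frac{11}{-10} = \left(-236\right) \left(- \frac{1}{214}\right) + 11 \left(- \frac{1}{10}\right) = \frac{118}{107} - \frac{11}{10} = \frac{3}{1070} \approx 0.0028037$)
$l k{\left(d{\left(-2 \right)},h \right)} 4 = \frac{3 \cdot 6 \cdot 1 \cdot 4}{1070} = \frac{3 \cdot 6 \cdot 4}{1070} = \frac{3}{1070} \cdot 24 = \frac{36}{535}$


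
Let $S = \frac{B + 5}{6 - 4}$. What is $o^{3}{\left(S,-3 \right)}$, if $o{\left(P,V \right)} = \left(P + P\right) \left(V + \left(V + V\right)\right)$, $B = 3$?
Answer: $-373248$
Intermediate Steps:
$S = 4$ ($S = \frac{3 + 5}{6 - 4} = \frac{8}{2} = 8 \cdot \frac{1}{2} = 4$)
$o{\left(P,V \right)} = 6 P V$ ($o{\left(P,V \right)} = 2 P \left(V + 2 V\right) = 2 P 3 V = 6 P V$)
$o^{3}{\left(S,-3 \right)} = \left(6 \cdot 4 \left(-3\right)\right)^{3} = \left(-72\right)^{3} = -373248$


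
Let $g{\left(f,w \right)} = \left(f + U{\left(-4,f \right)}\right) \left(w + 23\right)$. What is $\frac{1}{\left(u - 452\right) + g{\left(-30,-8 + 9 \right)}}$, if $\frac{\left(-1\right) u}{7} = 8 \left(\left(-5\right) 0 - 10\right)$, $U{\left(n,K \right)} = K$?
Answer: $- \frac{1}{1332} \approx -0.00075075$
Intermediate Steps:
$g{\left(f,w \right)} = 2 f \left(23 + w\right)$ ($g{\left(f,w \right)} = \left(f + f\right) \left(w + 23\right) = 2 f \left(23 + w\right)$)
$u = 560$ ($u = - 7 \cdot 8 \left(\left(-5\right) 0 - 10\right) = - 7 \cdot 8 \left(0 - 10\right) = - 7 \cdot 8 \left(-10\right) = \left(-7\right) \left(-80\right) = 560$)
$\frac{1}{\left(u - 452\right) + g{\left(-30,-8 + 9 \right)}} = \frac{1}{\left(560 - 452\right) + 2 \left(-30\right) \left(23 + \left(-8 + 9\right)\right)} = \frac{1}{108 + 2 \left(-30\right) \left(23 + 1\right)} = \frac{1}{108 + 2 \left(-30\right) 24} = \frac{1}{108 - 1440} = \frac{1}{-1332} = - \frac{1}{1332}$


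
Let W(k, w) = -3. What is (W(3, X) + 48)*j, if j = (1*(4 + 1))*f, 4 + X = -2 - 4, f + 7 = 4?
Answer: -675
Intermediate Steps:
f = -3 (f = -7 + 4 = -3)
X = -10 (X = -4 + (-2 - 4) = -4 - 6 = -10)
j = -15 (j = (1*(4 + 1))*(-3) = (1*5)*(-3) = 5*(-3) = -15)
(W(3, X) + 48)*j = (-3 + 48)*(-15) = 45*(-15) = -675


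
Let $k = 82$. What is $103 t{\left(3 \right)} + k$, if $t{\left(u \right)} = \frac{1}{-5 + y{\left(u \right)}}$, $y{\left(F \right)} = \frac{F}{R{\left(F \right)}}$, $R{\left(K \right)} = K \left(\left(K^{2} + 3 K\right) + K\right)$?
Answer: $\frac{6365}{104} \approx 61.202$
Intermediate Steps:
$R{\left(K \right)} = K \left(K^{2} + 4 K\right)$
$y{\left(F \right)} = \frac{1}{F \left(4 + F\right)}$ ($y{\left(F \right)} = \frac{F}{F^{2} \left(4 + F\right)} = F \frac{1}{F^{2} \left(4 + F\right)} = \frac{1}{F \left(4 + F\right)}$)
$t{\left(u \right)} = \frac{1}{-5 + \frac{1}{u \left(4 + u\right)}}$
$103 t{\left(3 \right)} + k = 103 \frac{3 \left(4 + 3\right)}{1 - 15 \left(4 + 3\right)} + 82 = 103 \cdot 3 \frac{1}{1 - 15 \cdot 7} \cdot 7 + 82 = 103 \cdot 3 \frac{1}{1 - 105} \cdot 7 + 82 = 103 \cdot 3 \frac{1}{-104} \cdot 7 + 82 = 103 \cdot 3 \left(- \frac{1}{104}\right) 7 + 82 = 103 \left(- \frac{21}{104}\right) + 82 = - \frac{2163}{104} + 82 = \frac{6365}{104}$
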